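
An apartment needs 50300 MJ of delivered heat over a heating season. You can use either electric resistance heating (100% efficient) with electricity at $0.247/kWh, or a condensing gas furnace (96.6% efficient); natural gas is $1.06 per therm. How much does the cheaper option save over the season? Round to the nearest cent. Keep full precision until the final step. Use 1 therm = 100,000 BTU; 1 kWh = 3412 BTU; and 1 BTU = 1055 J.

$2928.29

Heat load = 50300 MJ = 50,300,000,000 J / 1055 = 47,677,725 BTU
Gas: input = 47,677,725 / 0.966 = 49,355,823 BTU = 493.6 therm → 493.6 × $1.06 = $523.17
Electric: 47,677,725 BTU / 3412 = 13,970 kWh → × $0.247 = $3,451.46
Difference = |$523.17 − $3,451.46| = $2,928.29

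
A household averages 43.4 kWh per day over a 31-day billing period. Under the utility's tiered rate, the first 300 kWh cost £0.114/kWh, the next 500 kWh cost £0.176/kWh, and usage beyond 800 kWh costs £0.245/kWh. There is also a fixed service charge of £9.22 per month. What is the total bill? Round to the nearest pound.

Usage = 43.4 kWh/day × 31 days = 1345.4 kWh
First 300 kWh × £0.114 = £34.20
Next 500 kWh × £0.176 = £88.00
Remaining 545.4 kWh × £0.245 = £133.62
Energy charge = £255.82; + service £9.22 = £265.04 ≈ £265

£265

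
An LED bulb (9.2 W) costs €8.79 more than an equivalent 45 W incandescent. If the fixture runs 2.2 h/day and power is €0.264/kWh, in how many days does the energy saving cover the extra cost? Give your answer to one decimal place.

422.7 days

Power saved = 45 − 9.2 = 35.8 W
Daily energy saved = 35.8 W × 2.2 h = 78.76 Wh = 0.07876 kWh
Daily savings = 0.07876 × €0.264 = €0.0208
Payback = €8.79 / €0.0208 per day = 422.7 days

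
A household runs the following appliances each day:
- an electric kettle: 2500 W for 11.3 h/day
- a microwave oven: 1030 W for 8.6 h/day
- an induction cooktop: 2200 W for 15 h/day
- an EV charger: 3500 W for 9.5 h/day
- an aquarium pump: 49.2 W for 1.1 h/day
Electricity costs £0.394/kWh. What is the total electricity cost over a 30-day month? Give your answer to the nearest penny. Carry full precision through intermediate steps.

electric kettle: 2500 W × 11.3 h × 30 d = 847,500 Wh = 847.5 kWh
microwave oven: 1030 W × 8.6 h × 30 d = 265,740 Wh = 265.7 kWh
induction cooktop: 2200 W × 15 h × 30 d = 990,000 Wh = 990 kWh
EV charger: 3500 W × 9.5 h × 30 d = 997,500 Wh = 997.5 kWh
aquarium pump: 49.2 W × 1.1 h × 30 d = 1,624 Wh = 1.624 kWh
Total energy = 847.5 + 265.7 + 990 + 997.5 + 1.624 = 3,102 kWh
Cost = 3,102 kWh × £0.394 = £1,222.33

£1222.33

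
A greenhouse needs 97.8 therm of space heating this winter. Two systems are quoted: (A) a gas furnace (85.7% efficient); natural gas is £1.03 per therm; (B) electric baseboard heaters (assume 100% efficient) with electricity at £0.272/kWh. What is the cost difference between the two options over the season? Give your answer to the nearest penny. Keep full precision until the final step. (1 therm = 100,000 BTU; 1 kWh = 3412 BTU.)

Heat load = 97.8 therm × 100,000 = 9,780,000 BTU
Gas: input = 9,780,000 / 0.857 = 11,411,902 BTU = 114.1 therm → 114.1 × £1.03 = £117.54
Electric: 9,780,000 BTU / 3412 = 2,866 kWh → × £0.272 = £779.65
Difference = |£117.54 − £779.65| = £662.11

£662.11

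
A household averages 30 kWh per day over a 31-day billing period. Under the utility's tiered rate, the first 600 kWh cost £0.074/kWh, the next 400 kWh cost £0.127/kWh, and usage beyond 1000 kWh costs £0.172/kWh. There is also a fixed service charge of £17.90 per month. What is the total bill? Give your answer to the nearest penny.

Usage = 30 kWh/day × 31 days = 930 kWh
First 600 kWh × £0.074 = £44.40
Next 330 kWh × £0.127 = £41.91
Remaining tier: 0 kWh (not reached)
Energy charge = £86.31; + service £17.90 = £104.21

£104.21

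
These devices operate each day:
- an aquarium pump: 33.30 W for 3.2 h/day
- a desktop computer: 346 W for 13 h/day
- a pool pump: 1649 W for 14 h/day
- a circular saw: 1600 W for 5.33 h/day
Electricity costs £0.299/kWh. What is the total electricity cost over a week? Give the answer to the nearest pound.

aquarium pump: 33.30 W × 3.2 h × 7 d = 746 Wh = 0.7459 kWh
desktop computer: 346 W × 13 h × 7 d = 31,486 Wh = 31.49 kWh
pool pump: 1649 W × 14 h × 7 d = 161,602 Wh = 161.6 kWh
circular saw: 1600 W × 5.33 h × 7 d = 59,696 Wh = 59.7 kWh
Total energy = 0.7459 + 31.49 + 161.6 + 59.7 = 253.5 kWh
Cost = 253.5 kWh × £0.299 = £75.81 ≈ £76

£76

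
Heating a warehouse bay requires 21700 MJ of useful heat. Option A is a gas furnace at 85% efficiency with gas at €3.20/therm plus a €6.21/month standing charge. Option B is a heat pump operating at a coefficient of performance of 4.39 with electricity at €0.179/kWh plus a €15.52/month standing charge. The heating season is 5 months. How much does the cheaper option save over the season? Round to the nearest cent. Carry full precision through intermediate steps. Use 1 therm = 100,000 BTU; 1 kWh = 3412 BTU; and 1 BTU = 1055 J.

Heat load = 21700 MJ = 21,700,000,000 J / 1055 = 20,568,720 BTU
Gas: input = 20,568,720 / 0.850 = 24,198,495 BTU = 242 therm → 242 × €3.20 = €774.35; + 5 × €6.21 standing = €805.40
Heat pump: 20,568,720 BTU / 3412 = 6,028 kWh heat; / 4.39 = 1,373 kWh in → × €0.179 = €245.80; + 5 × €15.52 standing = €323.40
Difference = |€805.40 − €323.40| = €482.00

€482.00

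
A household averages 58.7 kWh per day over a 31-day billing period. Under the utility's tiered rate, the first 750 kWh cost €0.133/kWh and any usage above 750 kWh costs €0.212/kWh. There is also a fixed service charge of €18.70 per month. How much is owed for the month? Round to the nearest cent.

Usage = 58.7 kWh/day × 31 days = 1819.7 kWh
First 750 kWh × €0.133 = €99.75
Remaining 1069.7 kWh × €0.212 = €226.78
Energy charge = €326.53; + service €18.70 = €345.23

€345.23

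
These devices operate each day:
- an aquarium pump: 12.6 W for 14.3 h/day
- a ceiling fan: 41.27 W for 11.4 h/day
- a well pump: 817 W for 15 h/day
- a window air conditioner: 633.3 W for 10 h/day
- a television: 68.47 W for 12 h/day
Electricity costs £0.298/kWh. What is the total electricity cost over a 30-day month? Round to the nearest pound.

aquarium pump: 12.6 W × 14.3 h × 30 d = 5,405 Wh = 5.405 kWh
ceiling fan: 41.27 W × 11.4 h × 30 d = 14,114 Wh = 14.11 kWh
well pump: 817 W × 15 h × 30 d = 367,650 Wh = 367.6 kWh
window air conditioner: 633.3 W × 10 h × 30 d = 189,990 Wh = 190 kWh
television: 68.47 W × 12 h × 30 d = 24,649 Wh = 24.65 kWh
Total energy = 5.405 + 14.11 + 367.6 + 190 + 24.65 = 601.8 kWh
Cost = 601.8 kWh × £0.298 = £179.34 ≈ £179

£179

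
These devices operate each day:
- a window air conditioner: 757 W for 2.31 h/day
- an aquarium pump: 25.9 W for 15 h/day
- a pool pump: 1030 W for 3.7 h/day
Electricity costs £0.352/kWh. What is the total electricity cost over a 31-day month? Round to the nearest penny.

£64.91

window air conditioner: 757 W × 2.31 h × 31 d = 54,209 Wh = 54.21 kWh
aquarium pump: 25.9 W × 15 h × 31 d = 12,044 Wh = 12.04 kWh
pool pump: 1030 W × 3.7 h × 31 d = 118,141 Wh = 118.1 kWh
Total energy = 54.21 + 12.04 + 118.1 = 184.4 kWh
Cost = 184.4 kWh × £0.352 = £64.91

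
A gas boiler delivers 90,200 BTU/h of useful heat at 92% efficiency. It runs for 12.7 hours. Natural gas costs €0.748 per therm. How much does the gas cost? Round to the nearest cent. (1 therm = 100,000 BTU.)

€9.31

Heat delivered = 90,200 BTU/h × 12.7 h = 1,145,540 BTU
Gas input = 1,145,540 / 0.920 = 1,245,152 BTU
= 1,245,152 / 100,000 = 12.45 therm
Cost = 12.45 × €0.748/therm = €9.31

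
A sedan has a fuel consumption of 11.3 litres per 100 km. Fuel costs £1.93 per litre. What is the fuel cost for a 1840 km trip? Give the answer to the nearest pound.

Fuel = 11.3 L/100 km × 1840 km / 100 = 207.9 L
Cost = 207.9 L × £1.93/L = £401.29 ≈ £401

£401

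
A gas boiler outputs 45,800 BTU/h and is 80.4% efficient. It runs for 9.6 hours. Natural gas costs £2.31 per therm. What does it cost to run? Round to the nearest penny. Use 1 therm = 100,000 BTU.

£12.63

Heat delivered = 45,800 BTU/h × 9.6 h = 439,680 BTU
Gas input = 439,680 / 0.804 = 546,866 BTU
= 546,866 / 100,000 = 5.469 therm
Cost = 5.469 × £2.31/therm = £12.63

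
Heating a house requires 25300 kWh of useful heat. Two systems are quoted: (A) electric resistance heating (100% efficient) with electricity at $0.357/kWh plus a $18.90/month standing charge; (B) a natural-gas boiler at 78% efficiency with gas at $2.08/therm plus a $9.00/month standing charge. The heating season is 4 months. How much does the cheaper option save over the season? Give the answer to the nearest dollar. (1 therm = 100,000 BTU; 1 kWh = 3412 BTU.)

$6770

Heat load = 25300 kWh × 3412 = 86,323,600 BTU
Gas: input = 86,323,600 / 0.78 = 110,671,282 BTU = 1,107 therm → 1,107 × $2.08 = $2,301.96; + 4 × $9.00 standing = $2,337.96
Electric: 86,323,600 BTU / 3412 = 25,300 kWh → × $0.357 = $9,032.10; + 4 × $18.90 standing = $9,107.70
Difference = |$2,337.96 − $9,107.70| = $6,769.74 ≈ $6770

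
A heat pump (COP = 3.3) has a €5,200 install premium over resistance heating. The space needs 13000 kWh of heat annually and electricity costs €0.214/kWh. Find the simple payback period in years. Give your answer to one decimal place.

2.7 years

Resistance: 13000 kWh × €0.214 = €2,782.00/yr
Heat pump: 13000 / 3.3 = 3939 kWh in → × €0.214 = €843.03/yr
Annual savings = €1,938.97
Payback = €5,200 / €1,938.97 = 2.68 years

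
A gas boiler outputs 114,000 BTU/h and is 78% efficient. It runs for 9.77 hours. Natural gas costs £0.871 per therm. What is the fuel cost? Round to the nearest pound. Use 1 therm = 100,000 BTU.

£12

Heat delivered = 114,000 BTU/h × 9.77 h = 1,113,780 BTU
Gas input = 1,113,780 / 0.78 = 1,427,923 BTU
= 1,427,923 / 100,000 = 14.28 therm
Cost = 14.28 × £0.871/therm = £12.44 ≈ £12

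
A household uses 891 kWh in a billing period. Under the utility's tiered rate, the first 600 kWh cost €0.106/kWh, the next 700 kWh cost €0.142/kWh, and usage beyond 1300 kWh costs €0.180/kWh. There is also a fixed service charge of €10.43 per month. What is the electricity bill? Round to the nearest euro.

First 600 kWh × €0.106 = €63.60
Next 291 kWh × €0.142 = €41.32
Remaining tier: 0 kWh (not reached)
Energy charge = €104.92; + service €10.43 = €115.35 ≈ €115

€115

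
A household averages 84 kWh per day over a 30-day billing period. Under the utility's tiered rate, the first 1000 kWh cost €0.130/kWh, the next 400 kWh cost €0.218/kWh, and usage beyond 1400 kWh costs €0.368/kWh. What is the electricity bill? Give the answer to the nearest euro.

Usage = 84 kWh/day × 30 days = 2520 kWh
First 1000 kWh × €0.130 = €130.00
Next 400 kWh × €0.218 = €87.20
Remaining 1120 kWh × €0.368 = €412.16
Total = €629.36 ≈ €629

€629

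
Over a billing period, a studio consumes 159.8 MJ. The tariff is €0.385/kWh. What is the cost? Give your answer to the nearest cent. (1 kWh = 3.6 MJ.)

159.8 MJ × (0.27778 kWh/MJ) = 44.39 kWh
Cost = 44.39 kWh × €0.385/kWh = €17.09

€17.09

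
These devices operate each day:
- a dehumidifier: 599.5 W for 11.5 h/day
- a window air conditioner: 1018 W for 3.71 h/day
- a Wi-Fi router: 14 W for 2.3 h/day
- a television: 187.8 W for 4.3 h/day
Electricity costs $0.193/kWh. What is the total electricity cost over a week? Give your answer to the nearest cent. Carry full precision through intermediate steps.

$15.55

dehumidifier: 599.5 W × 11.5 h × 7 d = 48,260 Wh = 48.26 kWh
window air conditioner: 1018 W × 3.71 h × 7 d = 26,437 Wh = 26.44 kWh
Wi-Fi router: 14 W × 2.3 h × 7 d = 225 Wh = 0.2254 kWh
television: 187.8 W × 4.3 h × 7 d = 5,653 Wh = 5.653 kWh
Total energy = 48.26 + 26.44 + 0.2254 + 5.653 = 80.58 kWh
Cost = 80.58 kWh × $0.193 = $15.55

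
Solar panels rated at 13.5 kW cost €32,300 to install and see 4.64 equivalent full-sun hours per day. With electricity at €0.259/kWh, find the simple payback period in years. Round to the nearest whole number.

5 years

Daily generation = 13.5 kW × 4.64 h = 62.64 kWh
Annual generation = 62.64 × 365 = 22864 kWh
Annual savings = 22864 × €0.259 = €5,921.67
Payback = €32,300 / €5,921.67 = 5.45 years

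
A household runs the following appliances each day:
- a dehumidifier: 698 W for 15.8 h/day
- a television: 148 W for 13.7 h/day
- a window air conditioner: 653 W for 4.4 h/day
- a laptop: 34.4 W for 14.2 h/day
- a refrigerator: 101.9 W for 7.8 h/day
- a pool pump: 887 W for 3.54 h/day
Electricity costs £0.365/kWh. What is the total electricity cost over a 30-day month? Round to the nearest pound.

£223

dehumidifier: 698 W × 15.8 h × 30 d = 330,852 Wh = 330.9 kWh
television: 148 W × 13.7 h × 30 d = 60,828 Wh = 60.83 kWh
window air conditioner: 653 W × 4.4 h × 30 d = 86,196 Wh = 86.2 kWh
laptop: 34.4 W × 14.2 h × 30 d = 14,654 Wh = 14.65 kWh
refrigerator: 101.9 W × 7.8 h × 30 d = 23,845 Wh = 23.84 kWh
pool pump: 887 W × 3.54 h × 30 d = 94,199 Wh = 94.2 kWh
Total energy = 330.9 + 60.83 + 86.2 + 14.65 + 23.84 + 94.2 = 610.6 kWh
Cost = 610.6 kWh × £0.365 = £222.86 ≈ £223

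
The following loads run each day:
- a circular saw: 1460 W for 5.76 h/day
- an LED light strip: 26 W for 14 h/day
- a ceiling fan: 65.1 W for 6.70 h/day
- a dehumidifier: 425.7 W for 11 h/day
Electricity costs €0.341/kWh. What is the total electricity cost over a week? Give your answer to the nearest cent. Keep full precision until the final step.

circular saw: 1460 W × 5.76 h × 7 d = 58,867 Wh = 58.87 kWh
LED light strip: 26 W × 14 h × 7 d = 2,548 Wh = 2.548 kWh
ceiling fan: 65.1 W × 6.70 h × 7 d = 3,053 Wh = 3.053 kWh
dehumidifier: 425.7 W × 11 h × 7 d = 32,779 Wh = 32.78 kWh
Total energy = 58.87 + 2.548 + 3.053 + 32.78 = 97.25 kWh
Cost = 97.25 kWh × €0.341 = €33.16

€33.16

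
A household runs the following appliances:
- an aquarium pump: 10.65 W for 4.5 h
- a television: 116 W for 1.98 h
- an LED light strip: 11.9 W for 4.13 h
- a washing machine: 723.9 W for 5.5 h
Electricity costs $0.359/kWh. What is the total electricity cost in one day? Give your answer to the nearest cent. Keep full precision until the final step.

aquarium pump: 10.65 W × 4.5 h = 48 Wh = 0.04793 kWh
television: 116 W × 1.98 h = 230 Wh = 0.2297 kWh
LED light strip: 11.9 W × 4.13 h = 49 Wh = 0.04915 kWh
washing machine: 723.9 W × 5.5 h = 3,981 Wh = 3.981 kWh
Total energy = 0.04793 + 0.2297 + 0.04915 + 3.981 = 4.308 kWh
Cost = 4.308 kWh × $0.359 = $1.55

$1.55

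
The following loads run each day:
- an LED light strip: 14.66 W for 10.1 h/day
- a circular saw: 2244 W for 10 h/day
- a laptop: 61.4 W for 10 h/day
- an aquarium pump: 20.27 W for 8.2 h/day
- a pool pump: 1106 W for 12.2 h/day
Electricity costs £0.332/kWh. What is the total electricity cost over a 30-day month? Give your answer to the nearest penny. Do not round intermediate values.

LED light strip: 14.66 W × 10.1 h × 30 d = 4,442 Wh = 4.442 kWh
circular saw: 2244 W × 10 h × 30 d = 673,200 Wh = 673.2 kWh
laptop: 61.4 W × 10 h × 30 d = 18,420 Wh = 18.42 kWh
aquarium pump: 20.27 W × 8.2 h × 30 d = 4,986 Wh = 4.986 kWh
pool pump: 1106 W × 12.2 h × 30 d = 404,796 Wh = 404.8 kWh
Total energy = 4.442 + 673.2 + 18.42 + 4.986 + 404.8 = 1,106 kWh
Cost = 1,106 kWh × £0.332 = £367.14

£367.14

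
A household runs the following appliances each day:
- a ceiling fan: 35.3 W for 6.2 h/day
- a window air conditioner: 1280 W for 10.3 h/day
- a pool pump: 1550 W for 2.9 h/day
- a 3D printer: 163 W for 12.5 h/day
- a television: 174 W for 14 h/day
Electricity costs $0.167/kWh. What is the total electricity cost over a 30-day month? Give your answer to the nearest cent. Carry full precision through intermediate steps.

$112.08

ceiling fan: 35.3 W × 6.2 h × 30 d = 6,566 Wh = 6.566 kWh
window air conditioner: 1280 W × 10.3 h × 30 d = 395,520 Wh = 395.5 kWh
pool pump: 1550 W × 2.9 h × 30 d = 134,850 Wh = 134.8 kWh
3D printer: 163 W × 12.5 h × 30 d = 61,125 Wh = 61.12 kWh
television: 174 W × 14 h × 30 d = 73,080 Wh = 73.08 kWh
Total energy = 6.566 + 395.5 + 134.8 + 61.12 + 73.08 = 671.1 kWh
Cost = 671.1 kWh × $0.167 = $112.08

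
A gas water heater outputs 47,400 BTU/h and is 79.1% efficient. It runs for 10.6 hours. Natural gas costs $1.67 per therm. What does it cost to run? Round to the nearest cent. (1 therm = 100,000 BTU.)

$10.61

Heat delivered = 47,400 BTU/h × 10.6 h = 502,440 BTU
Gas input = 502,440 / 0.791 = 635,196 BTU
= 635,196 / 100,000 = 6.352 therm
Cost = 6.352 × $1.67/therm = $10.61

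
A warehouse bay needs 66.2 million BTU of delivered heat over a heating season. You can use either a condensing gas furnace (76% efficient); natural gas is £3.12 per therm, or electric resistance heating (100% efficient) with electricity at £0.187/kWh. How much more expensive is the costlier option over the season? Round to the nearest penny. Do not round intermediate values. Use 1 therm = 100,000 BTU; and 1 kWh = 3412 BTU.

Heat load = 66.2 × 10⁶ BTU = 66,200,000 BTU
Gas: input = 66,200,000 / 0.76 = 87,105,263 BTU = 871.1 therm → 871.1 × £3.12 = £2,717.68
Electric: 66,200,000 BTU / 3412 = 19,400 kWh → × £0.187 = £3,628.19
Difference = |£2,717.68 − £3,628.19| = £910.51

£910.51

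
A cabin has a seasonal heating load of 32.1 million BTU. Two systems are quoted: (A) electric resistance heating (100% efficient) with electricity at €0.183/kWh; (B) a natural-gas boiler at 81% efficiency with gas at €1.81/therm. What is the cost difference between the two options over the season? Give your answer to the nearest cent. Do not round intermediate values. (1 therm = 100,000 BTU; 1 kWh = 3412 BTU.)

€1004.36

Heat load = 32.1 × 10⁶ BTU = 32,100,000 BTU
Gas: input = 32,100,000 / 0.81 = 39,629,630 BTU = 396.3 therm → 396.3 × €1.81 = €717.30
Electric: 32,100,000 BTU / 3412 = 9,408 kWh → × €0.183 = €1,721.66
Difference = |€717.30 − €1,721.66| = €1,004.36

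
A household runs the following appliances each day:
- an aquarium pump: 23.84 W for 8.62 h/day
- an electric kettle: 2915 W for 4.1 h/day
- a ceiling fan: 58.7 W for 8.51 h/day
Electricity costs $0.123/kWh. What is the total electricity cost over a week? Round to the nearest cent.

aquarium pump: 23.84 W × 8.62 h × 7 d = 1,439 Wh = 1.439 kWh
electric kettle: 2915 W × 4.1 h × 7 d = 83,660 Wh = 83.66 kWh
ceiling fan: 58.7 W × 8.51 h × 7 d = 3,497 Wh = 3.497 kWh
Total energy = 1.439 + 83.66 + 3.497 = 88.6 kWh
Cost = 88.6 kWh × $0.123 = $10.90

$10.90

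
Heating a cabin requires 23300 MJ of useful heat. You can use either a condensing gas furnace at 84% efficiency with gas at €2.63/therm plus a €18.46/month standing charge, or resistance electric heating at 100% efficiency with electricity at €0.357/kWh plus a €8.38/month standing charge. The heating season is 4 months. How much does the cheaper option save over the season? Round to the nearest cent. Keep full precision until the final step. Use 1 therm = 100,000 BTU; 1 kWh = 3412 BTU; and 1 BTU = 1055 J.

€1579.00

Heat load = 23300 MJ = 23,300,000,000 J / 1055 = 22,085,308 BTU
Gas: input = 22,085,308 / 0.84 = 26,292,033 BTU = 262.9 therm → 262.9 × €2.63 = €691.48; + 4 × €18.46 standing = €765.32
Electric: 22,085,308 BTU / 3412 = 6,473 kWh → × €0.357 = €2,310.80; + 4 × €8.38 standing = €2,344.32
Difference = |€765.32 − €2,344.32| = €1,579.00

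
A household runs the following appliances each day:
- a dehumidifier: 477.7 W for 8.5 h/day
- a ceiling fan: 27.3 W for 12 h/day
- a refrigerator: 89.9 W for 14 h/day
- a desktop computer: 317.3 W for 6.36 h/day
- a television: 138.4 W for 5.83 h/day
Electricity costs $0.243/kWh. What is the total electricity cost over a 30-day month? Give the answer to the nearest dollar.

dehumidifier: 477.7 W × 8.5 h × 30 d = 121,814 Wh = 121.8 kWh
ceiling fan: 27.3 W × 12 h × 30 d = 9,828 Wh = 9.828 kWh
refrigerator: 89.9 W × 14 h × 30 d = 37,758 Wh = 37.76 kWh
desktop computer: 317.3 W × 6.36 h × 30 d = 60,541 Wh = 60.54 kWh
television: 138.4 W × 5.83 h × 30 d = 24,206 Wh = 24.21 kWh
Total energy = 121.8 + 9.828 + 37.76 + 60.54 + 24.21 = 254.1 kWh
Cost = 254.1 kWh × $0.243 = $61.76 ≈ $62

$62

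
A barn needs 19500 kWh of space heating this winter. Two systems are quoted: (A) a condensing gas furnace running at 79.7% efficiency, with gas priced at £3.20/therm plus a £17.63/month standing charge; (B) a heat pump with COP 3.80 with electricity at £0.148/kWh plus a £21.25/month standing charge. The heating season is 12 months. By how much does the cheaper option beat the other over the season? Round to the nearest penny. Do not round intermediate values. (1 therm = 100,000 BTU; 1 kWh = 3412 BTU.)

Heat load = 19500 kWh × 3412 = 66,534,000 BTU
Gas: input = 66,534,000 / 0.797 = 83,480,552 BTU = 834.8 therm → 834.8 × £3.20 = £2,671.38; + 12 × £17.63 standing = £2,882.94
Heat pump: 66,534,000 BTU / 3412 = 19,500 kWh heat; / 3.80 = 5,132 kWh in → × £0.148 = £759.47; + 12 × £21.25 standing = £1,014.47
Difference = |£2,882.94 − £1,014.47| = £1,868.46

£1868.46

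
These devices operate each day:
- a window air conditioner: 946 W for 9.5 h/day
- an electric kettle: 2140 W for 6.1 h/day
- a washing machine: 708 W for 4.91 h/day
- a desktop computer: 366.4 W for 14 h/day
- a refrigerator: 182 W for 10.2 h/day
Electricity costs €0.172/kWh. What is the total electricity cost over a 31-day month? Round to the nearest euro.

window air conditioner: 946 W × 9.5 h × 31 d = 278,597 Wh = 278.6 kWh
electric kettle: 2140 W × 6.1 h × 31 d = 404,674 Wh = 404.7 kWh
washing machine: 708 W × 4.91 h × 31 d = 107,765 Wh = 107.8 kWh
desktop computer: 366.4 W × 14 h × 31 d = 159,018 Wh = 159 kWh
refrigerator: 182 W × 10.2 h × 31 d = 57,548 Wh = 57.55 kWh
Total energy = 278.6 + 404.7 + 107.8 + 159 + 57.55 = 1,008 kWh
Cost = 1,008 kWh × €0.172 = €173.31 ≈ €173

€173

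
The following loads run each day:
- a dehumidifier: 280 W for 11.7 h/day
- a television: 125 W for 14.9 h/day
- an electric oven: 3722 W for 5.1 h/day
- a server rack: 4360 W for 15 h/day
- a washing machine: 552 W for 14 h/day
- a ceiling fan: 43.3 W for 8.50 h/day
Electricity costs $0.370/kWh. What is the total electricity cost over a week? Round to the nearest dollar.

$253

dehumidifier: 280 W × 11.7 h × 7 d = 22,932 Wh = 22.93 kWh
television: 125 W × 14.9 h × 7 d = 13,038 Wh = 13.04 kWh
electric oven: 3722 W × 5.1 h × 7 d = 132,875 Wh = 132.9 kWh
server rack: 4360 W × 15 h × 7 d = 457,800 Wh = 457.8 kWh
washing machine: 552 W × 14 h × 7 d = 54,096 Wh = 54.1 kWh
ceiling fan: 43.3 W × 8.50 h × 7 d = 2,576 Wh = 2.576 kWh
Total energy = 22.93 + 13.04 + 132.9 + 457.8 + 54.1 + 2.576 = 683.3 kWh
Cost = 683.3 kWh × $0.370 = $252.83 ≈ $253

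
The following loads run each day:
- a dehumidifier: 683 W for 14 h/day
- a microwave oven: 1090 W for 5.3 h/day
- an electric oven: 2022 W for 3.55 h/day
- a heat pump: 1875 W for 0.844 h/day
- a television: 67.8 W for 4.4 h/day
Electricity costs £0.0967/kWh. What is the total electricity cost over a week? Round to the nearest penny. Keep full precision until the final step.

dehumidifier: 683 W × 14 h × 7 d = 66,934 Wh = 66.93 kWh
microwave oven: 1090 W × 5.3 h × 7 d = 40,439 Wh = 40.44 kWh
electric oven: 2022 W × 3.55 h × 7 d = 50,247 Wh = 50.25 kWh
heat pump: 1875 W × 0.844 h × 7 d = 11,078 Wh = 11.08 kWh
television: 67.8 W × 4.4 h × 7 d = 2,088 Wh = 2.088 kWh
Total energy = 66.93 + 40.44 + 50.25 + 11.08 + 2.088 = 170.8 kWh
Cost = 170.8 kWh × £0.0967 = £16.51

£16.51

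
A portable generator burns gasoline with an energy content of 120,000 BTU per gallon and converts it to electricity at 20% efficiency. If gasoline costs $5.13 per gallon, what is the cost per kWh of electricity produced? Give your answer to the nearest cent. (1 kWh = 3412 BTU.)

$0.73

Electrical output per gallon = 120,000 BTU × 0.20 / 3412 BTU/kWh = 7.034 kWh
Cost per kWh = $5.13 / 7.034 kWh = $0.729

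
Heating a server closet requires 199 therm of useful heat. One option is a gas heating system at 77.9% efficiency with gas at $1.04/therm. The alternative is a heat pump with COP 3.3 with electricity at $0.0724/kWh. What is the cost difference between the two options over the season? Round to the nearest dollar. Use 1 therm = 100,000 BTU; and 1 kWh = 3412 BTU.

$138

Heat load = 199 therm × 100,000 = 19,900,000 BTU
Gas: input = 19,900,000 / 0.779 = 25,545,571 BTU = 255.5 therm → 255.5 × $1.04 = $265.67
Heat pump: 19,900,000 BTU / 3412 = 5,832 kWh heat; / 3.3 = 1,767 kWh in → × $0.0724 = $127.96
Difference = |$265.67 − $127.96| = $137.72 ≈ $138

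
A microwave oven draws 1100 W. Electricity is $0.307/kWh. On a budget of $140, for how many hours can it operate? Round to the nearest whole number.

Energy budget = $140 / $0.307 per kWh = 456 kWh = 456,026 Wh
Runtime = 456,026 Wh / 1100 W = 414.6 h

415 h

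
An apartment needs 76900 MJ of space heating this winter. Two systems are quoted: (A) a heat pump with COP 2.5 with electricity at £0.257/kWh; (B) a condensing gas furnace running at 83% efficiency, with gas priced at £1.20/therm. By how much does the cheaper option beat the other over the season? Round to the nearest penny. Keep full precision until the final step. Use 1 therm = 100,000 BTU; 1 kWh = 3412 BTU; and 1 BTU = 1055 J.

Heat load = 76900 MJ = 76,900,000,000 J / 1055 = 72,890,995 BTU
Gas: input = 72,890,995 / 0.83 = 87,820,476 BTU = 878.2 therm → 878.2 × £1.20 = £1,053.85
Heat pump: 72,890,995 BTU / 3412 = 21,360 kWh heat; / 2.5 = 8,545 kWh in → × £0.257 = £2,196.13
Difference = |£1,053.85 − £2,196.13| = £1,142.28

£1142.28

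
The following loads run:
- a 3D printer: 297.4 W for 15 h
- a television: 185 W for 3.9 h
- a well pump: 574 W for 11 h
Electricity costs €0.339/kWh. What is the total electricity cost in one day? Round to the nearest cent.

3D printer: 297.4 W × 15 h = 4,461 Wh = 4.461 kWh
television: 185 W × 3.9 h = 722 Wh = 0.7215 kWh
well pump: 574 W × 11 h = 6,314 Wh = 6.314 kWh
Total energy = 4.461 + 0.7215 + 6.314 = 11.5 kWh
Cost = 11.5 kWh × €0.339 = €3.90

€3.90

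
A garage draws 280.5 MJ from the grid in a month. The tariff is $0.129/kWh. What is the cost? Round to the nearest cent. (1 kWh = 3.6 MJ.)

280.5 MJ × (0.27778 kWh/MJ) = 77.92 kWh
Cost = 77.92 kWh × $0.129/kWh = $10.05

$10.05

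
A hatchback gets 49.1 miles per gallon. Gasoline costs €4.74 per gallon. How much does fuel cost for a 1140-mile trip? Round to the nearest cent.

Fuel = 1140 mi / 49.1 mpg = 23.22 gal
Cost = 23.22 gal × €4.74/gal = €110.05

€110.05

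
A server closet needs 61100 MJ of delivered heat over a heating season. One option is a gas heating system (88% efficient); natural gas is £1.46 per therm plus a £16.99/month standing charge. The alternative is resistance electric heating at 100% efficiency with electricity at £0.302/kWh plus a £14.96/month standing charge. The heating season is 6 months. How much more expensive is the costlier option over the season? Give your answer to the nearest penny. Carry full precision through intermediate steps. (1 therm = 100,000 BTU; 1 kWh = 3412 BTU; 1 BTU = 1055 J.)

Heat load = 61100 MJ = 61,100,000,000 J / 1055 = 57,914,692 BTU
Gas: input = 57,914,692 / 0.88 = 65,812,150 BTU = 658.1 therm → 658.1 × £1.46 = £960.86; + 6 × £16.99 standing = £1,062.80
Electric: 57,914,692 BTU / 3412 = 16,970 kWh → × £0.302 = £5,126.10; + 6 × £14.96 standing = £5,215.86
Difference = |£1,062.80 − £5,215.86| = £4,153.06

£4153.06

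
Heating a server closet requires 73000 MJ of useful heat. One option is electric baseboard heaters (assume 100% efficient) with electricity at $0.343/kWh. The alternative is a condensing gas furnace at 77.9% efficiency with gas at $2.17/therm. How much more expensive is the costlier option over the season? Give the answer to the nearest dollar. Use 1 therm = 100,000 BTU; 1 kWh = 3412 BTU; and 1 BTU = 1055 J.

Heat load = 73000 MJ = 73,000,000,000 J / 1055 = 69,194,313 BTU
Gas: input = 69,194,313 / 0.779 = 88,824,535 BTU = 888.2 therm → 888.2 × $2.17 = $1,927.49
Electric: 69,194,313 BTU / 3412 = 20,280 kWh → × $0.343 = $6,955.93
Difference = |$1,927.49 − $6,955.93| = $5,028.44 ≈ $5028

$5028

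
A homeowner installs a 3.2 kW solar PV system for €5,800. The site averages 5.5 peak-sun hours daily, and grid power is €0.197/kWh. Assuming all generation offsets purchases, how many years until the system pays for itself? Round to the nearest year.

5 years

Daily generation = 3.2 kW × 5.5 h = 17.6 kWh
Annual generation = 17.6 × 365 = 6424 kWh
Annual savings = 6424 × €0.197 = €1,265.53
Payback = €5,800 / €1,265.53 = 4.58 years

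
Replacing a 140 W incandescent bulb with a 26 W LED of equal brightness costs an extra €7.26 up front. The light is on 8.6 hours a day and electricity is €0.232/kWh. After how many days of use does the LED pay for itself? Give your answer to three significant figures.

31.9 days

Power saved = 140 − 26 = 114 W
Daily energy saved = 114 W × 8.6 h = 980.4 Wh = 0.9804 kWh
Daily savings = 0.9804 × €0.232 = €0.2275
Payback = €7.26 / €0.2275 per day = 31.92 days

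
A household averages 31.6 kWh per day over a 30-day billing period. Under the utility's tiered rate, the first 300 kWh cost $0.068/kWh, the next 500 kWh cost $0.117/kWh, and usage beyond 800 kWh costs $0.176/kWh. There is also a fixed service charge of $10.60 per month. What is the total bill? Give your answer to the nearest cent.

Usage = 31.6 kWh/day × 30 days = 948 kWh
First 300 kWh × $0.068 = $20.40
Next 500 kWh × $0.117 = $58.50
Remaining 148 kWh × $0.176 = $26.05
Energy charge = $104.95; + service $10.60 = $115.55

$115.55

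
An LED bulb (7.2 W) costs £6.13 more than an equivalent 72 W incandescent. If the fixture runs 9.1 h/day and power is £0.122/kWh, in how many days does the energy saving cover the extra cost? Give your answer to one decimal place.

Power saved = 72 − 7.2 = 64.8 W
Daily energy saved = 64.8 W × 9.1 h = 589.7 Wh = 0.58968 kWh
Daily savings = 0.58968 × £0.122 = £0.0719
Payback = £6.13 / £0.0719 per day = 85.21 days

85.2 days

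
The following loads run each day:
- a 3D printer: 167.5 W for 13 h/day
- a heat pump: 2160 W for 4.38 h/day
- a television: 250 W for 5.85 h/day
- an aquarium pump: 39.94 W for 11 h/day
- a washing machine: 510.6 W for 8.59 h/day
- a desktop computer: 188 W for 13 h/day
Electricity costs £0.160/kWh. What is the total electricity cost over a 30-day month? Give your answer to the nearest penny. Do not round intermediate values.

3D printer: 167.5 W × 13 h × 30 d = 65,325 Wh = 65.33 kWh
heat pump: 2160 W × 4.38 h × 30 d = 283,824 Wh = 283.8 kWh
television: 250 W × 5.85 h × 30 d = 43,875 Wh = 43.88 kWh
aquarium pump: 39.94 W × 11 h × 30 d = 13,180 Wh = 13.18 kWh
washing machine: 510.6 W × 8.59 h × 30 d = 131,582 Wh = 131.6 kWh
desktop computer: 188 W × 13 h × 30 d = 73,320 Wh = 73.32 kWh
Total energy = 65.33 + 283.8 + 43.88 + 13.18 + 131.6 + 73.32 = 611.1 kWh
Cost = 611.1 kWh × £0.160 = £97.78

£97.78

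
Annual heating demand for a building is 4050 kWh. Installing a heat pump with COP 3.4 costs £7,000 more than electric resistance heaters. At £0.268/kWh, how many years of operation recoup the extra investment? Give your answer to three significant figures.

9.14 years

Resistance: 4050 kWh × £0.268 = £1,085.40/yr
Heat pump: 4050 / 3.4 = 1191 kWh in → × £0.268 = £319.24/yr
Annual savings = £766.16
Payback = £7,000 / £766.16 = 9.14 years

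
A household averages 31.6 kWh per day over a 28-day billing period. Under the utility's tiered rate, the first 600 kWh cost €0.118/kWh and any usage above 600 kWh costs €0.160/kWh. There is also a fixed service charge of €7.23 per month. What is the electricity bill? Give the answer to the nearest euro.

€124

Usage = 31.6 kWh/day × 28 days = 884.8 kWh
First 600 kWh × €0.118 = €70.80
Remaining 284.8 kWh × €0.160 = €45.57
Energy charge = €116.37; + service €7.23 = €123.60 ≈ €124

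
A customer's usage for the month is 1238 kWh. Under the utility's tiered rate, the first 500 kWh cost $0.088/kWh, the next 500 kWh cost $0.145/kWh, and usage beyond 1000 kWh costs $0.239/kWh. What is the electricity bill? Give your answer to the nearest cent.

First 500 kWh × $0.088 = $44.00
Next 500 kWh × $0.145 = $72.50
Remaining 238 kWh × $0.239 = $56.88
Total = $173.38

$173.38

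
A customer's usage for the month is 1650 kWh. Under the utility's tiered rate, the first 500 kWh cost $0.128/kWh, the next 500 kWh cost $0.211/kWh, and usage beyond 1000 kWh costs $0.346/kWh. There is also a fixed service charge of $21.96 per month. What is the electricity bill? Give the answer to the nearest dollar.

First 500 kWh × $0.128 = $64.00
Next 500 kWh × $0.211 = $105.50
Remaining 650 kWh × $0.346 = $224.90
Energy charge = $394.40; + service $21.96 = $416.36 ≈ $416

$416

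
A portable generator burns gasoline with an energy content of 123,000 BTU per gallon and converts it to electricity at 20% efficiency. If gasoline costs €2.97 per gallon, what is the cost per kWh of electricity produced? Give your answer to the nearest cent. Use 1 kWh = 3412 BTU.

€0.41

Electrical output per gallon = 123,000 BTU × 0.20 / 3412 BTU/kWh = 7.21 kWh
Cost per kWh = €2.97 / 7.21 kWh = €0.412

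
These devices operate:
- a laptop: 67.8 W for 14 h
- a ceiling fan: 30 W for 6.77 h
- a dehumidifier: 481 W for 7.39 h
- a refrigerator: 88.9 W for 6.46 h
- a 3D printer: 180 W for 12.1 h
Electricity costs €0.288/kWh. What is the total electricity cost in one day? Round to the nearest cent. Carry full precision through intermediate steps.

laptop: 67.8 W × 14 h = 949 Wh = 0.9492 kWh
ceiling fan: 30 W × 6.77 h = 203 Wh = 0.2031 kWh
dehumidifier: 481 W × 7.39 h = 3,555 Wh = 3.555 kWh
refrigerator: 88.9 W × 6.46 h = 574 Wh = 0.5743 kWh
3D printer: 180 W × 12.1 h = 2,178 Wh = 2.178 kWh
Total energy = 0.9492 + 0.2031 + 3.555 + 0.5743 + 2.178 = 7.459 kWh
Cost = 7.459 kWh × €0.288 = €2.15

€2.15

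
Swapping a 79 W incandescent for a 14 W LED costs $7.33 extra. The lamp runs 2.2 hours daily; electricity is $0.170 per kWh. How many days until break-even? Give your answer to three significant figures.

302 days

Power saved = 79 − 14 = 65 W
Daily energy saved = 65 W × 2.2 h = 143 Wh = 0.143 kWh
Daily savings = 0.143 × $0.170 = $0.0243
Payback = $7.33 / $0.0243 per day = 301.5 days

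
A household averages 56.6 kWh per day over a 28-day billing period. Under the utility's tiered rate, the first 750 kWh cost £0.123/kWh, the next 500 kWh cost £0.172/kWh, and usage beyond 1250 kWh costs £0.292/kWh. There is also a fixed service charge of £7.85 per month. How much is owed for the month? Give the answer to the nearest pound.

£284

Usage = 56.6 kWh/day × 28 days = 1584.8 kWh
First 750 kWh × £0.123 = £92.25
Next 500 kWh × £0.172 = £86.00
Remaining 334.8 kWh × £0.292 = £97.76
Energy charge = £276.01; + service £7.85 = £283.86 ≈ £284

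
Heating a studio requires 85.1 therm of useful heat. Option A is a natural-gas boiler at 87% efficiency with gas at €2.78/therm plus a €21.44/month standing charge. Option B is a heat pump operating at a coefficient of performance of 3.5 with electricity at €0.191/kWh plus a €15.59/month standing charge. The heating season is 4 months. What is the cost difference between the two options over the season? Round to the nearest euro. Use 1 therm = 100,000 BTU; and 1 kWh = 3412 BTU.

€159

Heat load = 85.1 therm × 100,000 = 8,510,000 BTU
Gas: input = 8,510,000 / 0.87 = 9,781,609 BTU = 97.82 therm → 97.82 × €2.78 = €271.93; + 4 × €21.44 standing = €357.69
Heat pump: 8,510,000 BTU / 3412 = 2,494 kWh heat; / 3.5 = 712.6 kWh in → × €0.191 = €136.11; + 4 × €15.59 standing = €198.47
Difference = |€357.69 − €198.47| = €159.22 ≈ €159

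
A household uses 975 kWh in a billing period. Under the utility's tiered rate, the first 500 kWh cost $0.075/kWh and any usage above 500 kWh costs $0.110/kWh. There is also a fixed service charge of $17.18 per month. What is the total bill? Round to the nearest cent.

First 500 kWh × $0.075 = $37.50
Remaining 475 kWh × $0.110 = $52.25
Energy charge = $89.75; + service $17.18 = $106.93

$106.93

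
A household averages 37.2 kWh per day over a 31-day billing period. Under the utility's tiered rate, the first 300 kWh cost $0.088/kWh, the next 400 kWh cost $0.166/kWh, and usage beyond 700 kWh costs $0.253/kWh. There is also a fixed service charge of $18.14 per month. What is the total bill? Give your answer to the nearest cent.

Usage = 37.2 kWh/day × 31 days = 1153.2 kWh
First 300 kWh × $0.088 = $26.40
Next 400 kWh × $0.166 = $66.40
Remaining 453.2 kWh × $0.253 = $114.66
Energy charge = $207.46; + service $18.14 = $225.60

$225.60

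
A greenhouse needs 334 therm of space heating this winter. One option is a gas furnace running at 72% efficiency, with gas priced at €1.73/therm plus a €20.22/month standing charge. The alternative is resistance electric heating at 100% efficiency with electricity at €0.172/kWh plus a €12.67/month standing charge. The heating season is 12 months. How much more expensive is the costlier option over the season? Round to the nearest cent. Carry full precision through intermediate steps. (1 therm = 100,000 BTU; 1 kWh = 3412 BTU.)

Heat load = 334 therm × 100,000 = 33,400,000 BTU
Gas: input = 33,400,000 / 0.72 = 46,388,889 BTU = 463.9 therm → 463.9 × €1.73 = €802.53; + 12 × €20.22 standing = €1,045.17
Electric: 33,400,000 BTU / 3412 = 9,789 kWh → × €0.172 = €1,683.70; + 12 × €12.67 standing = €1,835.74
Difference = |€1,045.17 − €1,835.74| = €790.58

€790.58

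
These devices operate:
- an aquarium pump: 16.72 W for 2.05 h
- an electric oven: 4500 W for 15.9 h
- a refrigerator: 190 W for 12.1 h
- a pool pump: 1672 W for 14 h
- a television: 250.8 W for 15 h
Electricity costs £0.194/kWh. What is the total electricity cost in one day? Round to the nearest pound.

£20

aquarium pump: 16.72 W × 2.05 h = 34 Wh = 0.03428 kWh
electric oven: 4500 W × 15.9 h = 71,550 Wh = 71.55 kWh
refrigerator: 190 W × 12.1 h = 2,299 Wh = 2.299 kWh
pool pump: 1672 W × 14 h = 23,408 Wh = 23.41 kWh
television: 250.8 W × 15 h = 3,762 Wh = 3.762 kWh
Total energy = 0.03428 + 71.55 + 2.299 + 23.41 + 3.762 = 101.1 kWh
Cost = 101.1 kWh × £0.194 = £19.60 ≈ £20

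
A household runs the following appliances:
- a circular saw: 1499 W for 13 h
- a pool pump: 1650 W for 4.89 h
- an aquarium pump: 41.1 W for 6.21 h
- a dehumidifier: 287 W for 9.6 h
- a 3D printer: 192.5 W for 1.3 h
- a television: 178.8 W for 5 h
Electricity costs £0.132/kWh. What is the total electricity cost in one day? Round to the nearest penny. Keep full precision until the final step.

£4.19

circular saw: 1499 W × 13 h = 19,487 Wh = 19.49 kWh
pool pump: 1650 W × 4.89 h = 8,068 Wh = 8.068 kWh
aquarium pump: 41.1 W × 6.21 h = 255 Wh = 0.2552 kWh
dehumidifier: 287 W × 9.6 h = 2,755 Wh = 2.755 kWh
3D printer: 192.5 W × 1.3 h = 250 Wh = 0.2502 kWh
television: 178.8 W × 5 h = 894 Wh = 0.894 kWh
Total energy = 19.49 + 8.068 + 0.2552 + 2.755 + 0.2502 + 0.894 = 31.71 kWh
Cost = 31.71 kWh × £0.132 = £4.19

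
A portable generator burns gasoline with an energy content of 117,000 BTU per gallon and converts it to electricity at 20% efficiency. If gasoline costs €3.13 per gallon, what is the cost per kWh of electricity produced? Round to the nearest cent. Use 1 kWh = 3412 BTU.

€0.46

Electrical output per gallon = 117,000 BTU × 0.20 / 3412 BTU/kWh = 6.858 kWh
Cost per kWh = €3.13 / 6.858 kWh = €0.456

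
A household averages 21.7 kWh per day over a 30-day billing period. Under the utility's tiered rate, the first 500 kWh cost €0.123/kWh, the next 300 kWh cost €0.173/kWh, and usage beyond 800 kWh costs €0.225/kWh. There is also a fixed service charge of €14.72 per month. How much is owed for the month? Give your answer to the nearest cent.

Usage = 21.7 kWh/day × 30 days = 651 kWh
First 500 kWh × €0.123 = €61.50
Next 151 kWh × €0.173 = €26.12
Remaining tier: 0 kWh (not reached)
Energy charge = €87.62; + service €14.72 = €102.34

€102.34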